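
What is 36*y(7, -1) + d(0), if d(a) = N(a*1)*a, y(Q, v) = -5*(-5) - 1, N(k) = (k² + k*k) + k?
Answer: 864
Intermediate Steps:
N(k) = k + 2*k² (N(k) = (k² + k²) + k = 2*k² + k = k + 2*k²)
y(Q, v) = 24 (y(Q, v) = 25 - 1 = 24)
d(a) = a²*(1 + 2*a) (d(a) = ((a*1)*(1 + 2*(a*1)))*a = (a*(1 + 2*a))*a = a²*(1 + 2*a))
36*y(7, -1) + d(0) = 36*24 + 0²*(1 + 2*0) = 864 + 0*(1 + 0) = 864 + 0*1 = 864 + 0 = 864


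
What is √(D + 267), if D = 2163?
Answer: 9*√30 ≈ 49.295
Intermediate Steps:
√(D + 267) = √(2163 + 267) = √2430 = 9*√30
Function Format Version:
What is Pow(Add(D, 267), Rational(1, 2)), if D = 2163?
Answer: Mul(9, Pow(30, Rational(1, 2))) ≈ 49.295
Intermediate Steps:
Pow(Add(D, 267), Rational(1, 2)) = Pow(Add(2163, 267), Rational(1, 2)) = Pow(2430, Rational(1, 2)) = Mul(9, Pow(30, Rational(1, 2)))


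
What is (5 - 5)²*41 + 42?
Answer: 42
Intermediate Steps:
(5 - 5)²*41 + 42 = 0²*41 + 42 = 0*41 + 42 = 0 + 42 = 42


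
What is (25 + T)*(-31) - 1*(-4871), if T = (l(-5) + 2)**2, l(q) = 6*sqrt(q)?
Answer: 9552 - 744*I*sqrt(5) ≈ 9552.0 - 1663.6*I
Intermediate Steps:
T = (2 + 6*I*sqrt(5))**2 (T = (6*sqrt(-5) + 2)**2 = (6*(I*sqrt(5)) + 2)**2 = (6*I*sqrt(5) + 2)**2 = (2 + 6*I*sqrt(5))**2 ≈ -176.0 + 53.666*I)
(25 + T)*(-31) - 1*(-4871) = (25 + (-176 + 24*I*sqrt(5)))*(-31) - 1*(-4871) = (-151 + 24*I*sqrt(5))*(-31) + 4871 = (4681 - 744*I*sqrt(5)) + 4871 = 9552 - 744*I*sqrt(5)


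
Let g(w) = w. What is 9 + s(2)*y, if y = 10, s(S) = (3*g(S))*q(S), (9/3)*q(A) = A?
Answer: 49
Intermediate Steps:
q(A) = A/3
s(S) = S² (s(S) = (3*S)*(S/3) = S²)
9 + s(2)*y = 9 + 2²*10 = 9 + 4*10 = 9 + 40 = 49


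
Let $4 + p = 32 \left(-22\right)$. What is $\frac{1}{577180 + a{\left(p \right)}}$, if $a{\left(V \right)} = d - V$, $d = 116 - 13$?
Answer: $\frac{1}{577991} \approx 1.7301 \cdot 10^{-6}$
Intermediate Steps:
$d = 103$
$p = -708$ ($p = -4 + 32 \left(-22\right) = -4 - 704 = -708$)
$a{\left(V \right)} = 103 - V$
$\frac{1}{577180 + a{\left(p \right)}} = \frac{1}{577180 + \left(103 - -708\right)} = \frac{1}{577180 + \left(103 + 708\right)} = \frac{1}{577180 + 811} = \frac{1}{577991}$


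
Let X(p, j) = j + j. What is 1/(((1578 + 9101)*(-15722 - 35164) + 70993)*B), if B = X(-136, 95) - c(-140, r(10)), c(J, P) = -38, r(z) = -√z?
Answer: -1/123881657028 ≈ -8.0722e-12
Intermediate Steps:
X(p, j) = 2*j
B = 228 (B = 2*95 - 1*(-38) = 190 + 38 = 228)
1/(((1578 + 9101)*(-15722 - 35164) + 70993)*B) = 1/(((1578 + 9101)*(-15722 - 35164) + 70993)*228) = (1/228)/(10679*(-50886) + 70993) = (1/228)/(-543411594 + 70993) = (1/228)/(-543340601) = -1/543340601*1/228 = -1/123881657028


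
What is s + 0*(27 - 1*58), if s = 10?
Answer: 10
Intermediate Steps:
s + 0*(27 - 1*58) = 10 + 0*(27 - 1*58) = 10 + 0*(27 - 58) = 10 + 0*(-31) = 10 + 0 = 10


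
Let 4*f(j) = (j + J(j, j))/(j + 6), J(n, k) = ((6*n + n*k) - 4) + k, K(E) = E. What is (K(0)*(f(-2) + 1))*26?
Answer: 0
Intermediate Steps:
J(n, k) = -4 + k + 6*n + k*n (J(n, k) = ((6*n + k*n) - 4) + k = (-4 + 6*n + k*n) + k = -4 + k + 6*n + k*n)
f(j) = (-4 + j² + 8*j)/(4*(6 + j)) (f(j) = ((j + (-4 + j + 6*j + j*j))/(j + 6))/4 = ((j + (-4 + j + 6*j + j²))/(6 + j))/4 = ((j + (-4 + j² + 7*j))/(6 + j))/4 = ((-4 + j² + 8*j)/(6 + j))/4 = (-4 + j² + 8*j)/(4*(6 + j)))
(K(0)*(f(-2) + 1))*26 = (0*((-4 + (-2)² + 8*(-2))/(4*(6 - 2)) + 1))*26 = (0*((¼)*(-4 + 4 - 16)/4 + 1))*26 = (0*((¼)*(¼)*(-16) + 1))*26 = (0*(-1 + 1))*26 = (0*0)*26 = 0*26 = 0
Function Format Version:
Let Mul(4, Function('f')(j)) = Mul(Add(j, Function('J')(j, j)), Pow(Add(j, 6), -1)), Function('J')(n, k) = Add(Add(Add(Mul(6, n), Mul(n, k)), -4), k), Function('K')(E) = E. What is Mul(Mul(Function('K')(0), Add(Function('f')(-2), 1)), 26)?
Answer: 0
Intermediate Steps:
Function('J')(n, k) = Add(-4, k, Mul(6, n), Mul(k, n)) (Function('J')(n, k) = Add(Add(Add(Mul(6, n), Mul(k, n)), -4), k) = Add(Add(-4, Mul(6, n), Mul(k, n)), k) = Add(-4, k, Mul(6, n), Mul(k, n)))
Function('f')(j) = Mul(Rational(1, 4), Pow(Add(6, j), -1), Add(-4, Pow(j, 2), Mul(8, j))) (Function('f')(j) = Mul(Rational(1, 4), Mul(Add(j, Add(-4, j, Mul(6, j), Mul(j, j))), Pow(Add(j, 6), -1))) = Mul(Rational(1, 4), Mul(Add(j, Add(-4, j, Mul(6, j), Pow(j, 2))), Pow(Add(6, j), -1))) = Mul(Rational(1, 4), Mul(Add(j, Add(-4, Pow(j, 2), Mul(7, j))), Pow(Add(6, j), -1))) = Mul(Rational(1, 4), Mul(Add(-4, Pow(j, 2), Mul(8, j)), Pow(Add(6, j), -1))) = Mul(Rational(1, 4), Mul(Pow(Add(6, j), -1), Add(-4, Pow(j, 2), Mul(8, j)))) = Mul(Rational(1, 4), Pow(Add(6, j), -1), Add(-4, Pow(j, 2), Mul(8, j))))
Mul(Mul(Function('K')(0), Add(Function('f')(-2), 1)), 26) = Mul(Mul(0, Add(Mul(Rational(1, 4), Pow(Add(6, -2), -1), Add(-4, Pow(-2, 2), Mul(8, -2))), 1)), 26) = Mul(Mul(0, Add(Mul(Rational(1, 4), Pow(4, -1), Add(-4, 4, -16)), 1)), 26) = Mul(Mul(0, Add(Mul(Rational(1, 4), Rational(1, 4), -16), 1)), 26) = Mul(Mul(0, Add(-1, 1)), 26) = Mul(Mul(0, 0), 26) = Mul(0, 26) = 0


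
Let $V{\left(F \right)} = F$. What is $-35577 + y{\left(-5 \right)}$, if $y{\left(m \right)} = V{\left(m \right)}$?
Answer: $-35582$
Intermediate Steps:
$y{\left(m \right)} = m$
$-35577 + y{\left(-5 \right)} = -35577 - 5 = -35582$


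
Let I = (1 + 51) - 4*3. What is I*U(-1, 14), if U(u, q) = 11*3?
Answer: 1320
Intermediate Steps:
I = 40 (I = 52 - 12 = 40)
U(u, q) = 33
I*U(-1, 14) = 40*33 = 1320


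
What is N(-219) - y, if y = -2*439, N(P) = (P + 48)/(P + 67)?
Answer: 7033/8 ≈ 879.13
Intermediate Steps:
N(P) = (48 + P)/(67 + P)
y = -878
N(-219) - y = (48 - 219)/(67 - 219) - 1*(-878) = -171/(-152) + 878 = -1/152*(-171) + 878 = 9/8 + 878 = 7033/8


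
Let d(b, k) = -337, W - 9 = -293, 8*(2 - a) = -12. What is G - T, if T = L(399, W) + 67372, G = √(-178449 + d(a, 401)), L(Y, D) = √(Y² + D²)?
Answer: -67372 - √239857 + I*√178786 ≈ -67862.0 + 422.83*I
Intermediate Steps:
a = 7/2 (a = 2 - ⅛*(-12) = 2 + 3/2 = 7/2 ≈ 3.5000)
W = -284 (W = 9 - 293 = -284)
L(Y, D) = √(D² + Y²)
G = I*√178786 (G = √(-178449 - 337) = √(-178786) = I*√178786 ≈ 422.83*I)
T = 67372 + √239857 (T = √((-284)² + 399²) + 67372 = √(80656 + 159201) + 67372 = √239857 + 67372 = 67372 + √239857 ≈ 67862.)
G - T = I*√178786 - (67372 + √239857) = I*√178786 + (-67372 - √239857) = -67372 - √239857 + I*√178786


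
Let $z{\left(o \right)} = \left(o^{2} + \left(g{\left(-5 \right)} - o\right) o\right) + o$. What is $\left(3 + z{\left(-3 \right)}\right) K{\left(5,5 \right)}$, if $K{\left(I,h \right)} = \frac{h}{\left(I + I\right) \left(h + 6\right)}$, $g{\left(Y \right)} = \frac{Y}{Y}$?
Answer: $- \frac{3}{22} \approx -0.13636$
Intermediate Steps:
$g{\left(Y \right)} = 1$
$z{\left(o \right)} = o + o^{2} + o \left(1 - o\right)$ ($z{\left(o \right)} = \left(o^{2} + \left(1 - o\right) o\right) + o = \left(o^{2} + o \left(1 - o\right)\right) + o = o + o^{2} + o \left(1 - o\right)$)
$K{\left(I,h \right)} = \frac{h}{2 I \left(6 + h\right)}$
$\left(3 + z{\left(-3 \right)}\right) K{\left(5,5 \right)} = \left(3 + 2 \left(-3\right)\right) \frac{1}{2} \cdot 5 \cdot \frac{1}{5} \frac{1}{6 + 5} = \left(3 - 6\right) \frac{1}{2} \cdot 5 \cdot \frac{1}{5} \cdot \frac{1}{11} = - 3 \cdot \frac{1}{2} \cdot 5 \cdot \frac{1}{5} \cdot \frac{1}{11} = \left(-3\right) \frac{1}{22} = - \frac{3}{22}$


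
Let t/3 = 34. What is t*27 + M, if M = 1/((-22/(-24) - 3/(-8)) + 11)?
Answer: 812454/295 ≈ 2754.1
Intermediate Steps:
t = 102 (t = 3*34 = 102)
M = 24/295 (M = 1/((-22*(-1/24) - 3*(-⅛)) + 11) = 1/((11/12 + 3/8) + 11) = 1/(31/24 + 11) = 1/(295/24) = 24/295 ≈ 0.081356)
t*27 + M = 102*27 + 24/295 = 2754 + 24/295 = 812454/295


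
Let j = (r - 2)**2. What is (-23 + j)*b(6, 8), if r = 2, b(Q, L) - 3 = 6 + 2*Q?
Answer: -483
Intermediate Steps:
b(Q, L) = 9 + 2*Q (b(Q, L) = 3 + (6 + 2*Q) = 9 + 2*Q)
j = 0 (j = (2 - 2)**2 = 0**2 = 0)
(-23 + j)*b(6, 8) = (-23 + 0)*(9 + 2*6) = -23*(9 + 12) = -23*21 = -483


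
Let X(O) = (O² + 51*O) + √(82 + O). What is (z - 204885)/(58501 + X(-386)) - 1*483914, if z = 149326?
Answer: (-1935656*√19 + 90884427813*I)/(-187811*I + 4*√19) ≈ -4.8391e+5 + 2.7478e-5*I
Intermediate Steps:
X(O) = O² + √(82 + O) + 51*O
(z - 204885)/(58501 + X(-386)) - 1*483914 = (149326 - 204885)/(58501 + ((-386)² + √(82 - 386) + 51*(-386))) - 1*483914 = -55559/(58501 + (148996 + √(-304) - 19686)) - 483914 = -55559/(58501 + (148996 + 4*I*√19 - 19686)) - 483914 = -55559/(58501 + (129310 + 4*I*√19)) - 483914 = -55559/(187811 + 4*I*√19) - 483914 = -483914 - 55559/(187811 + 4*I*√19)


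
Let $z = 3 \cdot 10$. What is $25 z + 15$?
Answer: $765$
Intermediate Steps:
$z = 30$
$25 z + 15 = 25 \cdot 30 + 15 = 750 + 15 = 765$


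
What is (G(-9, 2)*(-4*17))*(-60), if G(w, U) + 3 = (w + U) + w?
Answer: -77520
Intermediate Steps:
G(w, U) = -3 + U + 2*w (G(w, U) = -3 + ((w + U) + w) = -3 + ((U + w) + w) = -3 + (U + 2*w) = -3 + U + 2*w)
(G(-9, 2)*(-4*17))*(-60) = ((-3 + 2 + 2*(-9))*(-4*17))*(-60) = ((-3 + 2 - 18)*(-68))*(-60) = -19*(-68)*(-60) = 1292*(-60) = -77520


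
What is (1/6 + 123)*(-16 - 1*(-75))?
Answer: 43601/6 ≈ 7266.8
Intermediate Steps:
(1/6 + 123)*(-16 - 1*(-75)) = (⅙ + 123)*(-16 + 75) = (739/6)*59 = 43601/6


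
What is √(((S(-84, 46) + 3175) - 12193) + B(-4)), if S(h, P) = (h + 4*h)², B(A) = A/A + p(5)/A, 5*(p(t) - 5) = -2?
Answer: √16738185/10 ≈ 409.12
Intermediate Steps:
p(t) = 23/5 (p(t) = 5 + (⅕)*(-2) = 5 - ⅖ = 23/5)
B(A) = 1 + 23/(5*A) (B(A) = A/A + 23/(5*A) = 1 + 23/(5*A))
S(h, P) = 25*h² (S(h, P) = (5*h)² = 25*h²)
√(((S(-84, 46) + 3175) - 12193) + B(-4)) = √(((25*(-84)² + 3175) - 12193) + (23/5 - 4)/(-4)) = √(((25*7056 + 3175) - 12193) - ¼*⅗) = √(((176400 + 3175) - 12193) - 3/20) = √((179575 - 12193) - 3/20) = √(167382 - 3/20) = √(3347637/20) = √16738185/10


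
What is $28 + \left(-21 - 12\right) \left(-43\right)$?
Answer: $1447$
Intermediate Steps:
$28 + \left(-21 - 12\right) \left(-43\right) = 28 - -1419 = 28 + 1419 = 1447$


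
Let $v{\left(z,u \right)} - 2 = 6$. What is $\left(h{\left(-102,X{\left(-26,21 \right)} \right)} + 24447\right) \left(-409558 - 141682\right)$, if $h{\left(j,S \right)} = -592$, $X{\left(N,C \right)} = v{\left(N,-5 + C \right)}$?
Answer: $-13149830200$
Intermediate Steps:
$v{\left(z,u \right)} = 8$ ($v{\left(z,u \right)} = 2 + 6 = 8$)
$X{\left(N,C \right)} = 8$
$\left(h{\left(-102,X{\left(-26,21 \right)} \right)} + 24447\right) \left(-409558 - 141682\right) = \left(-592 + 24447\right) \left(-409558 - 141682\right) = 23855 \left(-551240\right) = -13149830200$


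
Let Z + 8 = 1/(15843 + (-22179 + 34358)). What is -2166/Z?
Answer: 20231884/74725 ≈ 270.75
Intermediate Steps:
Z = -224175/28022 (Z = -8 + 1/(15843 + (-22179 + 34358)) = -8 + 1/(15843 + 12179) = -8 + 1/28022 = -224175/28022 ≈ -8.0000)
-2166/Z = -2166/(-224175/28022) = -2166*(-28022/224175) = 20231884/74725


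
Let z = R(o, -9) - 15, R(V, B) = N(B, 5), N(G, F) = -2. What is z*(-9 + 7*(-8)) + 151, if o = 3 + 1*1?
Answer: 1256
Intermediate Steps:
o = 4 (o = 3 + 1 = 4)
R(V, B) = -2
z = -17 (z = -2 - 15 = -17)
z*(-9 + 7*(-8)) + 151 = -17*(-9 + 7*(-8)) + 151 = -17*(-9 - 56) + 151 = -17*(-65) + 151 = 1105 + 151 = 1256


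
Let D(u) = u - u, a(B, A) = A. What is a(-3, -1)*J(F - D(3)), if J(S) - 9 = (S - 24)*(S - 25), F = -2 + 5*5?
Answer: -11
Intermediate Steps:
F = 23 (F = -2 + 25 = 23)
D(u) = 0
J(S) = 9 + (-25 + S)*(-24 + S) (J(S) = 9 + (S - 24)*(S - 25) = 9 + (-24 + S)*(-25 + S) = 9 + (-25 + S)*(-24 + S))
a(-3, -1)*J(F - D(3)) = -(609 + (23 - 1*0)**2 - 49*(23 - 1*0)) = -(609 + (23 + 0)**2 - 49*(23 + 0)) = -(609 + 23**2 - 49*23) = -(609 + 529 - 1127) = -1*11 = -11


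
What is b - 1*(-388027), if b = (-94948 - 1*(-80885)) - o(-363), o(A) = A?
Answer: 374327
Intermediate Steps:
b = -13700 (b = (-94948 - 1*(-80885)) - 1*(-363) = (-94948 + 80885) + 363 = -14063 + 363 = -13700)
b - 1*(-388027) = -13700 - 1*(-388027) = -13700 + 388027 = 374327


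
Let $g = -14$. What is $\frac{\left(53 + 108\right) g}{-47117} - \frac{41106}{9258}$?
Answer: $- \frac{45617235}{10385933} \approx -4.3922$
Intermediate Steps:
$\frac{\left(53 + 108\right) g}{-47117} - \frac{41106}{9258} = \frac{\left(53 + 108\right) \left(-14\right)}{-47117} - \frac{41106}{9258} = 161 \left(-14\right) \left(- \frac{1}{47117}\right) - \frac{6851}{1543} = \left(-2254\right) \left(- \frac{1}{47117}\right) - \frac{6851}{1543} = \frac{322}{6731} - \frac{6851}{1543} = - \frac{45617235}{10385933}$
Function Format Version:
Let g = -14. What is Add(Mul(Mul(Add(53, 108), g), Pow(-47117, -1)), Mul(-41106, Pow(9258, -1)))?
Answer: Rational(-45617235, 10385933) ≈ -4.3922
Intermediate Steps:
Add(Mul(Mul(Add(53, 108), g), Pow(-47117, -1)), Mul(-41106, Pow(9258, -1))) = Add(Mul(Mul(Add(53, 108), -14), Pow(-47117, -1)), Mul(-41106, Pow(9258, -1))) = Add(Mul(Mul(161, -14), Rational(-1, 47117)), Mul(-41106, Rational(1, 9258))) = Add(Mul(-2254, Rational(-1, 47117)), Rational(-6851, 1543)) = Add(Rational(322, 6731), Rational(-6851, 1543)) = Rational(-45617235, 10385933)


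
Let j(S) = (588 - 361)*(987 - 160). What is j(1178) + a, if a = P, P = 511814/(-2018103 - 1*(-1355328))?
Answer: 124421576161/662775 ≈ 1.8773e+5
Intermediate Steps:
P = -511814/662775 (P = 511814/(-2018103 + 1355328) = 511814/(-662775) = 511814*(-1/662775) = -511814/662775 ≈ -0.77223)
a = -511814/662775 ≈ -0.77223
j(S) = 187729 (j(S) = 227*827 = 187729)
j(1178) + a = 187729 - 511814/662775 = 124421576161/662775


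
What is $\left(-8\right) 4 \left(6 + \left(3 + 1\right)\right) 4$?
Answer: $-1280$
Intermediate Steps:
$\left(-8\right) 4 \left(6 + \left(3 + 1\right)\right) 4 = - 32 \left(6 + 4\right) 4 = - 32 \cdot 10 \cdot 4 = \left(-32\right) 40 = -1280$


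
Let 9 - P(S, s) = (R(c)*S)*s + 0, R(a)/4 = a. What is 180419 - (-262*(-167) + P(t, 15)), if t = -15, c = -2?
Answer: 138456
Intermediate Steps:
R(a) = 4*a
P(S, s) = 9 + 8*S*s (P(S, s) = 9 - (((4*(-2))*S)*s + 0) = 9 - ((-8*S)*s + 0) = 9 - (-8*S*s + 0) = 9 - (-8)*S*s = 9 + 8*S*s)
180419 - (-262*(-167) + P(t, 15)) = 180419 - (-262*(-167) + (9 + 8*(-15)*15)) = 180419 - (43754 + (9 - 1800)) = 180419 - (43754 - 1791) = 180419 - 1*41963 = 180419 - 41963 = 138456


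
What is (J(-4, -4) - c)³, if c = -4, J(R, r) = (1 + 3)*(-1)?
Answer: 0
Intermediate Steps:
J(R, r) = -4 (J(R, r) = 4*(-1) = -4)
(J(-4, -4) - c)³ = (-4 - 1*(-4))³ = (-4 + 4)³ = 0³ = 0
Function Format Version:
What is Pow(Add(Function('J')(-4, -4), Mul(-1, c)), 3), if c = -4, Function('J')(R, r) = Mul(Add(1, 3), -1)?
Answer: 0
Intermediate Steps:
Function('J')(R, r) = -4 (Function('J')(R, r) = Mul(4, -1) = -4)
Pow(Add(Function('J')(-4, -4), Mul(-1, c)), 3) = Pow(Add(-4, Mul(-1, -4)), 3) = Pow(Add(-4, 4), 3) = Pow(0, 3) = 0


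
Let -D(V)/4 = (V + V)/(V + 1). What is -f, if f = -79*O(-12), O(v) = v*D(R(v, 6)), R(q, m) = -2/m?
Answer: -3792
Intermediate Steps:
D(V) = -8*V/(1 + V) (D(V) = -4*(V + V)/(V + 1) = -4*2*V/(1 + V) = -8*V/(1 + V))
O(v) = 4*v (O(v) = v*(-8*(-2/6)/(1 - 2/6)) = v*(-8*(-2*1/6)/(1 - 2*1/6)) = v*(-8*(-1/3)/(1 - 1/3)) = v*(-8*(-1/3)/2/3) = v*(-8*(-1/3)*3/2) = v*4 = 4*v)
f = 3792 (f = -316*(-12) = -79*(-48) = 3792)
-f = -1*3792 = -3792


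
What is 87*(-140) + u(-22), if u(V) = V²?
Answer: -11696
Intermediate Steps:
87*(-140) + u(-22) = 87*(-140) + (-22)² = -12180 + 484 = -11696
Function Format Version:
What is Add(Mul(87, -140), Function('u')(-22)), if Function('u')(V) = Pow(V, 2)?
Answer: -11696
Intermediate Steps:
Add(Mul(87, -140), Function('u')(-22)) = Add(Mul(87, -140), Pow(-22, 2)) = Add(-12180, 484) = -11696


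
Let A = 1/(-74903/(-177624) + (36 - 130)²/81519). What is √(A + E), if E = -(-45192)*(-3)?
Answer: 12*I*√6162905375948051199915/2558501107 ≈ 368.2*I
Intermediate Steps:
E = -135576 (E = -538*252 = -135576)
A = 4826576952/2558501107 (A = 1/(-74903*(-1/177624) + (-94)²*(1/81519)) = 1/(74903/177624 + 8836*(1/81519)) = 1/(74903/177624 + 8836/81519) = 1/(2558501107/4826576952) = 4826576952/2558501107 ≈ 1.8865)
√(A + E) = √(4826576952/2558501107 - 135576) = √(-346866519505680/2558501107) = 12*I*√6162905375948051199915/2558501107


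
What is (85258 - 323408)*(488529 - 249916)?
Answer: -56825685950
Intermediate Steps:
(85258 - 323408)*(488529 - 249916) = -238150*238613 = -56825685950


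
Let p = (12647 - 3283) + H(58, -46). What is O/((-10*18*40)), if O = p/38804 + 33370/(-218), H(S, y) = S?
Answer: 2965219/139694400 ≈ 0.021226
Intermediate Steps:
p = 9422 (p = (12647 - 3283) + 58 = 9364 + 58 = 9422)
O = -2965219/19402 (O = 9422/38804 + 33370/(-218) = 9422*(1/38804) + 33370*(-1/218) = 4711/19402 - 16685/109 = -2965219/19402 ≈ -152.83)
O/((-10*18*40)) = -2965219/(19402*(-10*18*40)) = -2965219/(19402*((-180*40))) = -2965219/19402/(-7200) = -2965219/19402*(-1/7200) = 2965219/139694400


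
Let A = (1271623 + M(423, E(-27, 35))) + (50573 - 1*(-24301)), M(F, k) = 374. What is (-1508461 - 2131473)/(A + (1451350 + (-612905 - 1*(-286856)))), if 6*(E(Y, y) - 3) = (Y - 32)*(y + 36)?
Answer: -1819967/1236086 ≈ -1.4724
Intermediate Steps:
E(Y, y) = 3 + (-32 + Y)*(36 + y)/6 (E(Y, y) = 3 + ((Y - 32)*(y + 36))/6 = 3 + ((-32 + Y)*(36 + y))/6 = 3 + (-32 + Y)*(36 + y)/6)
A = 1346871 (A = (1271623 + 374) + (50573 - 1*(-24301)) = 1271997 + (50573 + 24301) = 1271997 + 74874 = 1346871)
(-1508461 - 2131473)/(A + (1451350 + (-612905 - 1*(-286856)))) = (-1508461 - 2131473)/(1346871 + (1451350 + (-612905 - 1*(-286856)))) = -3639934/(1346871 + (1451350 + (-612905 + 286856))) = -3639934/(1346871 + (1451350 - 326049)) = -3639934/(1346871 + 1125301) = -3639934/2472172 = -3639934*1/2472172 = -1819967/1236086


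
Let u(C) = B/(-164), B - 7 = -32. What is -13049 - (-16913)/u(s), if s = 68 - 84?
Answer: 2447507/25 ≈ 97900.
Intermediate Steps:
B = -25 (B = 7 - 32 = -25)
s = -16
u(C) = 25/164 (u(C) = -25/(-164) = -25*(-1/164) = 25/164)
-13049 - (-16913)/u(s) = -13049 - (-16913)/25/164 = -13049 - (-16913)*164/25 = -13049 - 1*(-2773732/25) = -13049 + 2773732/25 = 2447507/25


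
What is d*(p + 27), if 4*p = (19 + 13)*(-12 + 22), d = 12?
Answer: 1284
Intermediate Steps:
p = 80 (p = ((19 + 13)*(-12 + 22))/4 = (32*10)/4 = (¼)*320 = 80)
d*(p + 27) = 12*(80 + 27) = 12*107 = 1284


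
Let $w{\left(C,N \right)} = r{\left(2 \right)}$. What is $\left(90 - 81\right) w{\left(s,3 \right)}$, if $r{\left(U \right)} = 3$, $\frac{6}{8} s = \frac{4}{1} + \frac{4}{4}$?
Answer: $27$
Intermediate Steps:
$s = \frac{20}{3}$ ($s = \frac{4 \left(\frac{4}{1} + \frac{4}{4}\right)}{3} = \frac{4 \left(4 \cdot 1 + 4 \cdot \frac{1}{4}\right)}{3} = \frac{4 \left(4 + 1\right)}{3} = \frac{4}{3} \cdot 5 = \frac{20}{3} \approx 6.6667$)
$w{\left(C,N \right)} = 3$
$\left(90 - 81\right) w{\left(s,3 \right)} = \left(90 - 81\right) 3 = 9 \cdot 3 = 27$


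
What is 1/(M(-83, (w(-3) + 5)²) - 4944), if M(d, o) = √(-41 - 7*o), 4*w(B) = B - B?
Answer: -206/1018473 - I*√6/4073892 ≈ -0.00020226 - 6.0127e-7*I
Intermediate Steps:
w(B) = 0 (w(B) = (B - B)/4 = (¼)*0 = 0)
1/(M(-83, (w(-3) + 5)²) - 4944) = 1/(√(-41 - 7*(0 + 5)²) - 4944) = 1/(√(-41 - 7*5²) - 4944) = 1/(√(-41 - 7*25) - 4944) = 1/(√(-41 - 175) - 4944) = 1/(√(-216) - 4944) = 1/(6*I*√6 - 4944) = 1/(-4944 + 6*I*√6)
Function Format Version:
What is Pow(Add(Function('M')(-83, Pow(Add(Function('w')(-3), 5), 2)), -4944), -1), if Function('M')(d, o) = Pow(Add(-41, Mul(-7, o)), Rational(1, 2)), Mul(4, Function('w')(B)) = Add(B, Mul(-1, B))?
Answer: Add(Rational(-206, 1018473), Mul(Rational(-1, 4073892), I, Pow(6, Rational(1, 2)))) ≈ Add(-0.00020226, Mul(-6.0127e-7, I))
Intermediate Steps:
Function('w')(B) = 0 (Function('w')(B) = Mul(Rational(1, 4), Add(B, Mul(-1, B))) = Mul(Rational(1, 4), 0) = 0)
Pow(Add(Function('M')(-83, Pow(Add(Function('w')(-3), 5), 2)), -4944), -1) = Pow(Add(Pow(Add(-41, Mul(-7, Pow(Add(0, 5), 2))), Rational(1, 2)), -4944), -1) = Pow(Add(Pow(Add(-41, Mul(-7, Pow(5, 2))), Rational(1, 2)), -4944), -1) = Pow(Add(Pow(Add(-41, Mul(-7, 25)), Rational(1, 2)), -4944), -1) = Pow(Add(Pow(Add(-41, -175), Rational(1, 2)), -4944), -1) = Pow(Add(Pow(-216, Rational(1, 2)), -4944), -1) = Pow(Add(Mul(6, I, Pow(6, Rational(1, 2))), -4944), -1) = Pow(Add(-4944, Mul(6, I, Pow(6, Rational(1, 2)))), -1)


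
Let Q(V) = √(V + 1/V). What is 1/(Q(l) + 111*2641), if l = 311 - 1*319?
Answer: 2345208/687500070473 - 2*I*√130/687500070473 ≈ 3.4112e-6 - 3.3169e-11*I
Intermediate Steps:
l = -8 (l = 311 - 319 = -8)
1/(Q(l) + 111*2641) = 1/(√(-8 + 1/(-8)) + 111*2641) = 1/(√(-8 - ⅛) + 293151) = 1/(√(-65/8) + 293151) = 1/(I*√130/4 + 293151) = 1/(293151 + I*√130/4)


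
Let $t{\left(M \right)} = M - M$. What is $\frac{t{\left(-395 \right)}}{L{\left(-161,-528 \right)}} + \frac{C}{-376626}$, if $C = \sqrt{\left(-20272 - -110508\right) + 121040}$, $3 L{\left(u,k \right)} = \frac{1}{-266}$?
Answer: $- \frac{\sqrt{52819}}{188313} \approx -0.0012204$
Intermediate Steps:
$t{\left(M \right)} = 0$
$L{\left(u,k \right)} = - \frac{1}{798}$ ($L{\left(u,k \right)} = \frac{1}{3 \left(-266\right)} = \frac{1}{3} \left(- \frac{1}{266}\right) = - \frac{1}{798}$)
$C = 2 \sqrt{52819}$ ($C = \sqrt{\left(-20272 + 110508\right) + 121040} = \sqrt{90236 + 121040} = \sqrt{211276} = 2 \sqrt{52819} \approx 459.65$)
$\frac{t{\left(-395 \right)}}{L{\left(-161,-528 \right)}} + \frac{C}{-376626} = \frac{0}{- \frac{1}{798}} + \frac{2 \sqrt{52819}}{-376626} = 0 \left(-798\right) + 2 \sqrt{52819} \left(- \frac{1}{376626}\right) = 0 - \frac{\sqrt{52819}}{188313} = - \frac{\sqrt{52819}}{188313}$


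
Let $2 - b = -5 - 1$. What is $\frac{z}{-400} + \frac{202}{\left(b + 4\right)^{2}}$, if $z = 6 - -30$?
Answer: $\frac{2363}{1800} \approx 1.3128$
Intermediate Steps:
$z = 36$ ($z = 6 + 30 = 36$)
$b = 8$ ($b = 2 - \left(-5 - 1\right) = 2 - -6 = 2 + 6 = 8$)
$\frac{z}{-400} + \frac{202}{\left(b + 4\right)^{2}} = \frac{36}{-400} + \frac{202}{\left(8 + 4\right)^{2}} = 36 \left(- \frac{1}{400}\right) + \frac{202}{12^{2}} = - \frac{9}{100} + \frac{202}{144} = - \frac{9}{100} + 202 \cdot \frac{1}{144} = - \frac{9}{100} + \frac{101}{72} = \frac{2363}{1800}$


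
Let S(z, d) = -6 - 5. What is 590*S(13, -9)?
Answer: -6490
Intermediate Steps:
S(z, d) = -11
590*S(13, -9) = 590*(-11) = -6490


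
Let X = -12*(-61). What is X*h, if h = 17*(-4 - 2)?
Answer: -74664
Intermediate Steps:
h = -102 (h = 17*(-6) = -102)
X = 732
X*h = 732*(-102) = -74664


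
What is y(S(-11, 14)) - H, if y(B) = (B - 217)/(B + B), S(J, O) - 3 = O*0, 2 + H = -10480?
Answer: 31339/3 ≈ 10446.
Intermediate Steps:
H = -10482 (H = -2 - 10480 = -10482)
S(J, O) = 3 (S(J, O) = 3 + O*0 = 3 + 0 = 3)
y(B) = (-217 + B)/(2*B) (y(B) = (-217 + B)/((2*B)) = (-217 + B)*(1/(2*B)) = (-217 + B)/(2*B))
y(S(-11, 14)) - H = (1/2)*(-217 + 3)/3 - 1*(-10482) = (1/2)*(1/3)*(-214) + 10482 = -107/3 + 10482 = 31339/3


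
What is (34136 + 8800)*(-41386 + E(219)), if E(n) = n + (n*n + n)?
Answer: 301110168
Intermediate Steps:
E(n) = n² + 2*n (E(n) = n + (n² + n) = n + (n + n²) = n² + 2*n)
(34136 + 8800)*(-41386 + E(219)) = (34136 + 8800)*(-41386 + 219*(2 + 219)) = 42936*(-41386 + 219*221) = 42936*(-41386 + 48399) = 42936*7013 = 301110168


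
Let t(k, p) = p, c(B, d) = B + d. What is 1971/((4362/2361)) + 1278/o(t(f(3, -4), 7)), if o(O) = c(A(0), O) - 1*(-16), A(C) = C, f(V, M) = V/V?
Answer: 37535283/33442 ≈ 1122.4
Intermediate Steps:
f(V, M) = 1
o(O) = 16 + O (o(O) = (0 + O) - 1*(-16) = O + 16 = 16 + O)
1971/((4362/2361)) + 1278/o(t(f(3, -4), 7)) = 1971/((4362/2361)) + 1278/(16 + 7) = 1971/((4362*(1/2361))) + 1278/23 = 1971/(1454/787) + 1278*(1/23) = 1971*(787/1454) + 1278/23 = 1551177/1454 + 1278/23 = 37535283/33442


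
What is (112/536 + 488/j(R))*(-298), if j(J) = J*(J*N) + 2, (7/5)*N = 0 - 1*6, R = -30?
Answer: -22190868/904031 ≈ -24.547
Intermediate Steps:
N = -30/7 (N = 5*(0 - 1*6)/7 = 5*(0 - 6)/7 = (5/7)*(-6) = -30/7 ≈ -4.2857)
j(J) = 2 - 30*J²/7 (j(J) = J*(J*(-30/7)) + 2 = J*(-30*J/7) + 2 = -30*J²/7 + 2 = 2 - 30*J²/7)
(112/536 + 488/j(R))*(-298) = (112/536 + 488/(2 - 30/7*(-30)²))*(-298) = (112*(1/536) + 488/(2 - 30/7*900))*(-298) = (14/67 + 488/(2 - 27000/7))*(-298) = (14/67 + 488/(-26986/7))*(-298) = (14/67 + 488*(-7/26986))*(-298) = (14/67 - 1708/13493)*(-298) = (74466/904031)*(-298) = -22190868/904031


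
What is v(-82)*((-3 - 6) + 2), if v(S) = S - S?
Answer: 0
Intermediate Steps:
v(S) = 0
v(-82)*((-3 - 6) + 2) = 0*((-3 - 6) + 2) = 0*(-9 + 2) = 0*(-7) = 0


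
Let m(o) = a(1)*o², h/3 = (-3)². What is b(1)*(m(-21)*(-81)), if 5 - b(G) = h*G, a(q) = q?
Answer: 785862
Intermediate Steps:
h = 27 (h = 3*(-3)² = 3*9 = 27)
b(G) = 5 - 27*G
m(o) = o² (m(o) = 1*o² = o²)
b(1)*(m(-21)*(-81)) = (5 - 27*1)*((-21)²*(-81)) = (5 - 27)*(441*(-81)) = -22*(-35721) = 785862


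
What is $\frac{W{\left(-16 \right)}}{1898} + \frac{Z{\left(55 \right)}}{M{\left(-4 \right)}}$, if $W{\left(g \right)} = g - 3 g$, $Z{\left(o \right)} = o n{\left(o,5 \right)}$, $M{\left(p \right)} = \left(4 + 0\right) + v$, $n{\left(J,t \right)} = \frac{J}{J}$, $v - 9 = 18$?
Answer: $\frac{52691}{29419} \approx 1.7911$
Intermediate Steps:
$v = 27$ ($v = 9 + 18 = 27$)
$n{\left(J,t \right)} = 1$
$M{\left(p \right)} = 31$ ($M{\left(p \right)} = \left(4 + 0\right) + 27 = 4 + 27 = 31$)
$Z{\left(o \right)} = o$ ($Z{\left(o \right)} = o 1 = o$)
$W{\left(g \right)} = - 2 g$
$\frac{W{\left(-16 \right)}}{1898} + \frac{Z{\left(55 \right)}}{M{\left(-4 \right)}} = \frac{\left(-2\right) \left(-16\right)}{1898} + \frac{55}{31} = 32 \cdot \frac{1}{1898} + 55 \cdot \frac{1}{31} = \frac{16}{949} + \frac{55}{31} = \frac{52691}{29419}$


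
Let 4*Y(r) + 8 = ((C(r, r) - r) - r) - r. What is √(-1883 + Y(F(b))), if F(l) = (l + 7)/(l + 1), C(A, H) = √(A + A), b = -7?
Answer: I*√1885 ≈ 43.417*I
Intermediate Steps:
C(A, H) = √2*√A (C(A, H) = √(2*A) = √2*√A)
F(l) = (7 + l)/(1 + l)
Y(r) = -2 - 3*r/4 + √2*√r/4 (Y(r) = -2 + (((√2*√r - r) - r) - r)/4 = -2 + (((-r + √2*√r) - r) - r)/4 = -2 + ((-2*r + √2*√r) - r)/4 = -2 + (-3*r + √2*√r)/4 = -2 + (-3*r/4 + √2*√r/4) = -2 - 3*r/4 + √2*√r/4)
√(-1883 + Y(F(b))) = √(-1883 + (-2 - 3*(7 - 7)/(4*(1 - 7)) + √2*√((7 - 7)/(1 - 7))/4)) = √(-1883 + (-2 - 3*0/(4*(-6)) + √2*√(0/(-6))/4)) = √(-1883 + (-2 - (-1)*0/8 + √2*√(-⅙*0)/4)) = √(-1883 + (-2 - ¾*0 + √2*√0/4)) = √(-1883 + (-2 + 0 + (¼)*√2*0)) = √(-1883 + (-2 + 0 + 0)) = √(-1883 - 2) = √(-1885) = I*√1885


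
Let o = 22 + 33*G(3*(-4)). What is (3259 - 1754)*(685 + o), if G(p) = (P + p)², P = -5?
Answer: 15417220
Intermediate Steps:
G(p) = (-5 + p)²
o = 9559 (o = 22 + 33*(-5 + 3*(-4))² = 22 + 33*(-5 - 12)² = 22 + 33*(-17)² = 22 + 33*289 = 22 + 9537 = 9559)
(3259 - 1754)*(685 + o) = (3259 - 1754)*(685 + 9559) = 1505*10244 = 15417220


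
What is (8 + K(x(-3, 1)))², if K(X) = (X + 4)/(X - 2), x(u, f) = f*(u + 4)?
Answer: 9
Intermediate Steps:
x(u, f) = f*(4 + u)
K(X) = (4 + X)/(-2 + X)
(8 + K(x(-3, 1)))² = (8 + (4 + 1*(4 - 3))/(-2 + 1*(4 - 3)))² = (8 + (4 + 1*1)/(-2 + 1*1))² = (8 + (4 + 1)/(-2 + 1))² = (8 + 5/(-1))² = (8 - 1*5)² = (8 - 5)² = 3² = 9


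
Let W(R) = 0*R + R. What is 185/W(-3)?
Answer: -185/3 ≈ -61.667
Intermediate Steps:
W(R) = R (W(R) = 0 + R = R)
185/W(-3) = 185/(-3) = 185*(-⅓) = -185/3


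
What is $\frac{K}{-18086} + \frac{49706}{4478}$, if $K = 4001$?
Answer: $\frac{440533119}{40494554} \approx 10.879$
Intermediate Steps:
$\frac{K}{-18086} + \frac{49706}{4478} = \frac{4001}{-18086} + \frac{49706}{4478} = 4001 \left(- \frac{1}{18086}\right) + 49706 \cdot \frac{1}{4478} = - \frac{4001}{18086} + \frac{24853}{2239} = \frac{440533119}{40494554}$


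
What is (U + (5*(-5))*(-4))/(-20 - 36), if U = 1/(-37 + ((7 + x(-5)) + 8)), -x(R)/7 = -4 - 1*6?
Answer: -4801/2688 ≈ -1.7861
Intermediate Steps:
x(R) = 70 (x(R) = -7*(-4 - 1*6) = -7*(-4 - 6) = -7*(-10) = 70)
U = 1/48 (U = 1/(-37 + ((7 + 70) + 8)) = 1/(-37 + (77 + 8)) = 1/(-37 + 85) = 1/48 ≈ 0.020833)
(U + (5*(-5))*(-4))/(-20 - 36) = (1/48 + (5*(-5))*(-4))/(-20 - 36) = (1/48 - 25*(-4))/(-56) = -(1/48 + 100)/56 = -1/56*4801/48 = -4801/2688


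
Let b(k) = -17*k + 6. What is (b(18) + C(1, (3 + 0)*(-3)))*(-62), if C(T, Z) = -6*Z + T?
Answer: 15190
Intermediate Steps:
C(T, Z) = T - 6*Z
b(k) = 6 - 17*k
(b(18) + C(1, (3 + 0)*(-3)))*(-62) = ((6 - 17*18) + (1 - 6*(3 + 0)*(-3)))*(-62) = ((6 - 306) + (1 - 18*(-3)))*(-62) = (-300 + (1 - 6*(-9)))*(-62) = (-300 + (1 + 54))*(-62) = (-300 + 55)*(-62) = -245*(-62) = 15190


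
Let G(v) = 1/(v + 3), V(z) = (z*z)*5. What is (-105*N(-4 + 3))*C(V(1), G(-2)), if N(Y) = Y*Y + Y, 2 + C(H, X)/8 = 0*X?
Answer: 0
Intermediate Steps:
V(z) = 5*z² (V(z) = z²*5 = 5*z²)
G(v) = 1/(3 + v)
C(H, X) = -16 (C(H, X) = -16 + 8*(0*X) = -16 + 8*0 = -16 + 0 = -16)
N(Y) = Y + Y² (N(Y) = Y² + Y = Y + Y²)
(-105*N(-4 + 3))*C(V(1), G(-2)) = -105*(-4 + 3)*(1 + (-4 + 3))*(-16) = -(-105)*(1 - 1)*(-16) = -(-105)*0*(-16) = -105*0*(-16) = 0*(-16) = 0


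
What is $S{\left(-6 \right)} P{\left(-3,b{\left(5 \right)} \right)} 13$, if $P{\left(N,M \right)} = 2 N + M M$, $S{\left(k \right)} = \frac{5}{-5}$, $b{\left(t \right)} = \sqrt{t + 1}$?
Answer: $0$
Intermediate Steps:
$b{\left(t \right)} = \sqrt{1 + t}$
$S{\left(k \right)} = -1$ ($S{\left(k \right)} = 5 \left(- \frac{1}{5}\right) = -1$)
$P{\left(N,M \right)} = M^{2} + 2 N$ ($P{\left(N,M \right)} = 2 N + M^{2} = M^{2} + 2 N$)
$S{\left(-6 \right)} P{\left(-3,b{\left(5 \right)} \right)} 13 = - (\left(\sqrt{1 + 5}\right)^{2} + 2 \left(-3\right)) 13 = - (\left(\sqrt{6}\right)^{2} - 6) 13 = - (6 - 6) 13 = \left(-1\right) 0 \cdot 13 = 0 \cdot 13 = 0$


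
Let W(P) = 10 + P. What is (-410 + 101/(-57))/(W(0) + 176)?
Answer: -23471/10602 ≈ -2.2138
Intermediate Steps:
(-410 + 101/(-57))/(W(0) + 176) = (-410 + 101/(-57))/((10 + 0) + 176) = (-410 + 101*(-1/57))/(10 + 176) = (-410 - 101/57)/186 = -23471/57*1/186 = -23471/10602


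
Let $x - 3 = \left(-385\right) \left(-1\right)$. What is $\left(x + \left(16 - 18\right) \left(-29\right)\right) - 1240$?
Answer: $-794$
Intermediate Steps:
$x = 388$ ($x = 3 - -385 = 3 + 385 = 388$)
$\left(x + \left(16 - 18\right) \left(-29\right)\right) - 1240 = \left(388 + \left(16 - 18\right) \left(-29\right)\right) - 1240 = \left(388 - -58\right) - 1240 = \left(388 + 58\right) - 1240 = 446 - 1240 = -794$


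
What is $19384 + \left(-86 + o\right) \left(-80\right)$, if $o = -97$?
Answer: $34024$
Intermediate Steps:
$19384 + \left(-86 + o\right) \left(-80\right) = 19384 + \left(-86 - 97\right) \left(-80\right) = 19384 - -14640 = 19384 + 14640 = 34024$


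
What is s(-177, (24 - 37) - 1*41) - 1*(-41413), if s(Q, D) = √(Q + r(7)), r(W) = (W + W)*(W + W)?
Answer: 41413 + √19 ≈ 41417.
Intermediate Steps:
r(W) = 4*W² (r(W) = (2*W)*(2*W) = 4*W²)
s(Q, D) = √(196 + Q) (s(Q, D) = √(Q + 4*7²) = √(Q + 4*49) = √(Q + 196) = √(196 + Q))
s(-177, (24 - 37) - 1*41) - 1*(-41413) = √(196 - 177) - 1*(-41413) = √19 + 41413 = 41413 + √19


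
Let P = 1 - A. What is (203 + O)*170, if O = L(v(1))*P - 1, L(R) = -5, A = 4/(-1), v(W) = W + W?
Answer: 30090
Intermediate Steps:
v(W) = 2*W
A = -4 (A = 4*(-1) = -4)
P = 5 (P = 1 - 1*(-4) = 1 + 4 = 5)
O = -26 (O = -5*5 - 1 = -25 - 1 = -26)
(203 + O)*170 = (203 - 26)*170 = 177*170 = 30090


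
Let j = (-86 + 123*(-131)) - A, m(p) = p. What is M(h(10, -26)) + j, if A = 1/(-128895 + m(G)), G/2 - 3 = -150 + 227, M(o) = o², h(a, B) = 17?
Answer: -2048173849/128735 ≈ -15910.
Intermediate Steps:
G = 160 (G = 6 + 2*(-150 + 227) = 6 + 2*77 = 6 + 154 = 160)
A = -1/128735 (A = 1/(-128895 + 160) = 1/(-128735) = -1/128735 ≈ -7.7679e-6)
j = -2085378264/128735 (j = (-86 + 123*(-131)) - 1*(-1/128735) = (-86 - 16113) + 1/128735 = -16199 + 1/128735 = -2085378264/128735 ≈ -16199.)
M(h(10, -26)) + j = 17² - 2085378264/128735 = 289 - 2085378264/128735 = -2048173849/128735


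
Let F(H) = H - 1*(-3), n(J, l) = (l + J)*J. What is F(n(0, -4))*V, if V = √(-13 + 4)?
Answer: 9*I ≈ 9.0*I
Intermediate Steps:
n(J, l) = J*(J + l) (n(J, l) = (J + l)*J = J*(J + l))
F(H) = 3 + H (F(H) = H + 3 = 3 + H)
V = 3*I (V = √(-9) = 3*I ≈ 3.0*I)
F(n(0, -4))*V = (3 + 0*(0 - 4))*(3*I) = (3 + 0*(-4))*(3*I) = (3 + 0)*(3*I) = 3*(3*I) = 9*I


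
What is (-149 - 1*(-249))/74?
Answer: 50/37 ≈ 1.3514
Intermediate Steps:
(-149 - 1*(-249))/74 = (-149 + 249)/74 = (1/74)*100 = 50/37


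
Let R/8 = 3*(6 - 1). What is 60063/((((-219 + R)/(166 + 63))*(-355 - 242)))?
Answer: 4584809/19701 ≈ 232.72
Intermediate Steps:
R = 120 (R = 8*(3*(6 - 1)) = 8*(3*5) = 8*15 = 120)
60063/((((-219 + R)/(166 + 63))*(-355 - 242))) = 60063/((((-219 + 120)/(166 + 63))*(-355 - 242))) = 60063/((-99/229*(-597))) = 60063/(59103/229) = 60063*(229/59103) = 4584809/19701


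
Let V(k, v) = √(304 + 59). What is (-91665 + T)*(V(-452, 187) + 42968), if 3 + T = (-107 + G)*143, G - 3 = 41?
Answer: -4325889336 - 1107447*√3 ≈ -4.3278e+9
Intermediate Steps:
G = 44 (G = 3 + 41 = 44)
V(k, v) = 11*√3 (V(k, v) = √363 = 11*√3)
T = -9012 (T = -3 + (-107 + 44)*143 = -3 - 63*143 = -3 - 9009 = -9012)
(-91665 + T)*(V(-452, 187) + 42968) = (-91665 - 9012)*(11*√3 + 42968) = -100677*(42968 + 11*√3) = -4325889336 - 1107447*√3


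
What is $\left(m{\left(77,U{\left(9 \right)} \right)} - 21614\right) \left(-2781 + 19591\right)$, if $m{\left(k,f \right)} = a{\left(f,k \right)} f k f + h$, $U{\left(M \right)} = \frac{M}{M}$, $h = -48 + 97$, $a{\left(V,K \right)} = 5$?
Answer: $-356035800$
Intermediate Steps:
$h = 49$
$U{\left(M \right)} = 1$
$m{\left(k,f \right)} = 49 + 5 k f^{2}$ ($m{\left(k,f \right)} = 5 f k f + 49 = 5 k f^{2} + 49 = 49 + 5 k f^{2}$)
$\left(m{\left(77,U{\left(9 \right)} \right)} - 21614\right) \left(-2781 + 19591\right) = \left(\left(49 + 5 \cdot 77 \cdot 1^{2}\right) - 21614\right) \left(-2781 + 19591\right) = \left(\left(49 + 5 \cdot 77 \cdot 1\right) - 21614\right) 16810 = \left(\left(49 + 385\right) - 21614\right) 16810 = \left(434 - 21614\right) 16810 = \left(-21180\right) 16810 = -356035800$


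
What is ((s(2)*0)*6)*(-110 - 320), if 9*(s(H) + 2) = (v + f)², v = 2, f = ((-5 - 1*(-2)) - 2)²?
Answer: 0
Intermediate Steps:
f = 25 (f = ((-5 + 2) - 2)² = (-3 - 2)² = (-5)² = 25)
s(H) = 79 (s(H) = -2 + (2 + 25)²/9 = -2 + (⅑)*27² = -2 + (⅑)*729 = -2 + 81 = 79)
((s(2)*0)*6)*(-110 - 320) = ((79*0)*6)*(-110 - 320) = (0*6)*(-430) = 0*(-430) = 0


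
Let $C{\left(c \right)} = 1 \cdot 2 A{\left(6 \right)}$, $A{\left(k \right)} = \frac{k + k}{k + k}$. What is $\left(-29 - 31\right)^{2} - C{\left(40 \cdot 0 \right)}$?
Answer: $3598$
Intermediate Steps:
$A{\left(k \right)} = 1$ ($A{\left(k \right)} = \frac{2 k}{2 k} = 2 k \frac{1}{2 k} = 1$)
$C{\left(c \right)} = 2$ ($C{\left(c \right)} = 1 \cdot 2 \cdot 1 = 2 \cdot 1 = 2$)
$\left(-29 - 31\right)^{2} - C{\left(40 \cdot 0 \right)} = \left(-29 - 31\right)^{2} - 2 = \left(-60\right)^{2} - 2 = 3600 - 2 = 3598$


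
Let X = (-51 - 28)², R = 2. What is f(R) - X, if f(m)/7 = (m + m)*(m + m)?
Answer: -6129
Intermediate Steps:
f(m) = 28*m² (f(m) = 7*((m + m)*(m + m)) = 7*((2*m)*(2*m)) = 7*(4*m²) = 28*m²)
X = 6241 (X = (-79)² = 6241)
f(R) - X = 28*2² - 1*6241 = 28*4 - 6241 = 112 - 6241 = -6129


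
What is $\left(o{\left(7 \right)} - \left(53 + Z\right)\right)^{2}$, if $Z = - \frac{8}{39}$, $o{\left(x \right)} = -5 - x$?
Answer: $\frac{6385729}{1521} \approx 4198.4$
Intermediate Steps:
$Z = - \frac{8}{39}$ ($Z = \left(-8\right) \frac{1}{39} = - \frac{8}{39} \approx -0.20513$)
$\left(o{\left(7 \right)} - \left(53 + Z\right)\right)^{2} = \left(\left(-5 - 7\right) - \frac{2059}{39}\right)^{2} = \left(\left(-5 - 7\right) + \left(-53 + \frac{8}{39}\right)\right)^{2} = \left(-12 - \frac{2059}{39}\right)^{2} = \left(- \frac{2527}{39}\right)^{2} = \frac{6385729}{1521}$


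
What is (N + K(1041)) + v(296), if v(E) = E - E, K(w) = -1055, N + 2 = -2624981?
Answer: -2626038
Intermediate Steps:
N = -2624983 (N = -2 - 2624981 = -2624983)
v(E) = 0
(N + K(1041)) + v(296) = (-2624983 - 1055) + 0 = -2626038 + 0 = -2626038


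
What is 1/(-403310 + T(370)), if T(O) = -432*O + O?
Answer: -1/562780 ≈ -1.7769e-6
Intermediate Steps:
T(O) = -431*O
1/(-403310 + T(370)) = 1/(-403310 - 431*370) = 1/(-403310 - 159470) = 1/(-562780) = -1/562780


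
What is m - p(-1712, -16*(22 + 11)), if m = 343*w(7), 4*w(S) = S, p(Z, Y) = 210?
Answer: 1561/4 ≈ 390.25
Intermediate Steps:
w(S) = S/4
m = 2401/4 (m = 343*((¼)*7) = 343*(7/4) = 2401/4 ≈ 600.25)
m - p(-1712, -16*(22 + 11)) = 2401/4 - 1*210 = 2401/4 - 210 = 1561/4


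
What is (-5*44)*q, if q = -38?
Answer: 8360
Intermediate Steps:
(-5*44)*q = -5*44*(-38) = -220*(-38) = 8360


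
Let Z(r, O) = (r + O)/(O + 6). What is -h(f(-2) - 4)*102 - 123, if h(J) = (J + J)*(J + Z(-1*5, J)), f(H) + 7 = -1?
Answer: -22563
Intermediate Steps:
f(H) = -8 (f(H) = -7 - 1 = -8)
Z(r, O) = (O + r)/(6 + O)
h(J) = 2*J*(J + (-5 + J)/(6 + J)) (h(J) = (J + J)*(J + (J - 1*5)/(6 + J)) = (2*J)*(J + (J - 5)/(6 + J)) = (2*J)*(J + (-5 + J)/(6 + J)) = 2*J*(J + (-5 + J)/(6 + J)))
-h(f(-2) - 4)*102 - 123 = -2*(-8 - 4)*(-5 + (-8 - 4) + (-8 - 4)*(6 + (-8 - 4)))/(6 + (-8 - 4))*102 - 123 = -2*(-12)*(-5 - 12 - 12*(6 - 12))/(6 - 12)*102 - 123 = -2*(-12)*(-5 - 12 - 12*(-6))/(-6)*102 - 123 = -2*(-12)*(-1)*(-5 - 12 + 72)/6*102 - 123 = -2*(-12)*(-1)*55/6*102 - 123 = -1*220*102 - 123 = -220*102 - 123 = -22440 - 123 = -22563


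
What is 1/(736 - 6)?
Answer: 1/730 ≈ 0.0013699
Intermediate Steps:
1/(736 - 6) = 1/730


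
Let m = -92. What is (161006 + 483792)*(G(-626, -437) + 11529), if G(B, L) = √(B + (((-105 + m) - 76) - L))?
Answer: 7433876142 + 644798*I*√462 ≈ 7.4339e+9 + 1.3859e+7*I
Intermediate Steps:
G(B, L) = √(-273 + B - L) (G(B, L) = √(B + (((-105 - 92) - 76) - L)) = √(B + ((-197 - 76) - L)) = √(B + (-273 - L)) = √(-273 + B - L))
(161006 + 483792)*(G(-626, -437) + 11529) = (161006 + 483792)*(√(-273 - 626 - 1*(-437)) + 11529) = 644798*(√(-273 - 626 + 437) + 11529) = 644798*(√(-462) + 11529) = 644798*(I*√462 + 11529) = 644798*(11529 + I*√462) = 7433876142 + 644798*I*√462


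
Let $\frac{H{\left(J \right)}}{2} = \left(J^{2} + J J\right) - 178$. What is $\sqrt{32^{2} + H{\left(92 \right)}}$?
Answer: $6 \sqrt{959} \approx 185.81$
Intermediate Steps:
$H{\left(J \right)} = -356 + 4 J^{2}$ ($H{\left(J \right)} = 2 \left(\left(J^{2} + J J\right) - 178\right) = 2 \left(\left(J^{2} + J^{2}\right) - 178\right) = 2 \left(2 J^{2} - 178\right) = 2 \left(-178 + 2 J^{2}\right) = -356 + 4 J^{2}$)
$\sqrt{32^{2} + H{\left(92 \right)}} = \sqrt{32^{2} - \left(356 - 4 \cdot 92^{2}\right)} = \sqrt{1024 + \left(-356 + 4 \cdot 8464\right)} = \sqrt{1024 + \left(-356 + 33856\right)} = \sqrt{1024 + 33500} = \sqrt{34524} = 6 \sqrt{959}$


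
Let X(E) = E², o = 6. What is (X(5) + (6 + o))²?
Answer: 1369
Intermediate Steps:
(X(5) + (6 + o))² = (5² + (6 + 6))² = (25 + 12)² = 37² = 1369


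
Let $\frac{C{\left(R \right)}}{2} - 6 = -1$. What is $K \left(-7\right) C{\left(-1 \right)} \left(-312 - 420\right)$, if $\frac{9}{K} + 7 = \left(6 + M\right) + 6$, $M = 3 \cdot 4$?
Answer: $\frac{461160}{17} \approx 27127.0$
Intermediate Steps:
$M = 12$
$C{\left(R \right)} = 10$ ($C{\left(R \right)} = 12 + 2 \left(-1\right) = 12 - 2 = 10$)
$K = \frac{9}{17}$ ($K = \frac{9}{-7 + \left(\left(6 + 12\right) + 6\right)} = \frac{9}{-7 + \left(18 + 6\right)} = \frac{9}{-7 + 24} = \frac{9}{17} \approx 0.52941$)
$K \left(-7\right) C{\left(-1 \right)} \left(-312 - 420\right) = \frac{9}{17} \left(-7\right) 10 \left(-312 - 420\right) = \left(- \frac{63}{17}\right) 10 \left(-732\right) = \left(- \frac{630}{17}\right) \left(-732\right) = \frac{461160}{17}$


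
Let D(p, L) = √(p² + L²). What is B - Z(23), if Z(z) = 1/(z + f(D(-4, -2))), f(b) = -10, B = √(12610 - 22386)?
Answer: -1/13 + 4*I*√611 ≈ -0.076923 + 98.874*I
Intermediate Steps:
B = 4*I*√611 (B = √(-9776) = 4*I*√611 ≈ 98.874*I)
D(p, L) = √(L² + p²)
Z(z) = 1/(-10 + z) (Z(z) = 1/(z - 10) = 1/(-10 + z))
B - Z(23) = 4*I*√611 - 1/(-10 + 23) = 4*I*√611 - 1/13 = -1/13 + 4*I*√611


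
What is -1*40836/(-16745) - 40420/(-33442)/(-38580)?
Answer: 2634280919003/1080213553410 ≈ 2.4387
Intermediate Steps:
-1*40836/(-16745) - 40420/(-33442)/(-38580) = -40836*(-1/16745) - 40420*(-1/33442)*(-1/38580) = 40836/16745 + (20210/16721)*(-1/38580) = 40836/16745 - 2021/64509618 = 2634280919003/1080213553410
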